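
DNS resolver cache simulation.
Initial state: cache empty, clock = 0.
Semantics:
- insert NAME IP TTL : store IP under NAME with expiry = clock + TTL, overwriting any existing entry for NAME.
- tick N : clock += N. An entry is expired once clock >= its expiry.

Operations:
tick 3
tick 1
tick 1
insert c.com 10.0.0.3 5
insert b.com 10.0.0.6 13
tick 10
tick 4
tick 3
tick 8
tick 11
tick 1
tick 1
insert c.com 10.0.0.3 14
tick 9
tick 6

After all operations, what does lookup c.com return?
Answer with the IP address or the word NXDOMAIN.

Answer: NXDOMAIN

Derivation:
Op 1: tick 3 -> clock=3.
Op 2: tick 1 -> clock=4.
Op 3: tick 1 -> clock=5.
Op 4: insert c.com -> 10.0.0.3 (expiry=5+5=10). clock=5
Op 5: insert b.com -> 10.0.0.6 (expiry=5+13=18). clock=5
Op 6: tick 10 -> clock=15. purged={c.com}
Op 7: tick 4 -> clock=19. purged={b.com}
Op 8: tick 3 -> clock=22.
Op 9: tick 8 -> clock=30.
Op 10: tick 11 -> clock=41.
Op 11: tick 1 -> clock=42.
Op 12: tick 1 -> clock=43.
Op 13: insert c.com -> 10.0.0.3 (expiry=43+14=57). clock=43
Op 14: tick 9 -> clock=52.
Op 15: tick 6 -> clock=58. purged={c.com}
lookup c.com: not in cache (expired or never inserted)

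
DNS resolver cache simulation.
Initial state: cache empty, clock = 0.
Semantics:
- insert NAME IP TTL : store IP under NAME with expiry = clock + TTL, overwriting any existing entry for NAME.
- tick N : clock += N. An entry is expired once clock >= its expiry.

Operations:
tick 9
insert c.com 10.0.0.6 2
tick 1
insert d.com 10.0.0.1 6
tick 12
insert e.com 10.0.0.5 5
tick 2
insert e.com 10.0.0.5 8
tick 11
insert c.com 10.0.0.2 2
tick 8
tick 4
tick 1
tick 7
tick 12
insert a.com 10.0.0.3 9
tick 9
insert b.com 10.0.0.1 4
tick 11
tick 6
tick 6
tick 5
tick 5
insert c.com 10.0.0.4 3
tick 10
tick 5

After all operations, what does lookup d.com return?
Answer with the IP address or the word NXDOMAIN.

Answer: NXDOMAIN

Derivation:
Op 1: tick 9 -> clock=9.
Op 2: insert c.com -> 10.0.0.6 (expiry=9+2=11). clock=9
Op 3: tick 1 -> clock=10.
Op 4: insert d.com -> 10.0.0.1 (expiry=10+6=16). clock=10
Op 5: tick 12 -> clock=22. purged={c.com,d.com}
Op 6: insert e.com -> 10.0.0.5 (expiry=22+5=27). clock=22
Op 7: tick 2 -> clock=24.
Op 8: insert e.com -> 10.0.0.5 (expiry=24+8=32). clock=24
Op 9: tick 11 -> clock=35. purged={e.com}
Op 10: insert c.com -> 10.0.0.2 (expiry=35+2=37). clock=35
Op 11: tick 8 -> clock=43. purged={c.com}
Op 12: tick 4 -> clock=47.
Op 13: tick 1 -> clock=48.
Op 14: tick 7 -> clock=55.
Op 15: tick 12 -> clock=67.
Op 16: insert a.com -> 10.0.0.3 (expiry=67+9=76). clock=67
Op 17: tick 9 -> clock=76. purged={a.com}
Op 18: insert b.com -> 10.0.0.1 (expiry=76+4=80). clock=76
Op 19: tick 11 -> clock=87. purged={b.com}
Op 20: tick 6 -> clock=93.
Op 21: tick 6 -> clock=99.
Op 22: tick 5 -> clock=104.
Op 23: tick 5 -> clock=109.
Op 24: insert c.com -> 10.0.0.4 (expiry=109+3=112). clock=109
Op 25: tick 10 -> clock=119. purged={c.com}
Op 26: tick 5 -> clock=124.
lookup d.com: not in cache (expired or never inserted)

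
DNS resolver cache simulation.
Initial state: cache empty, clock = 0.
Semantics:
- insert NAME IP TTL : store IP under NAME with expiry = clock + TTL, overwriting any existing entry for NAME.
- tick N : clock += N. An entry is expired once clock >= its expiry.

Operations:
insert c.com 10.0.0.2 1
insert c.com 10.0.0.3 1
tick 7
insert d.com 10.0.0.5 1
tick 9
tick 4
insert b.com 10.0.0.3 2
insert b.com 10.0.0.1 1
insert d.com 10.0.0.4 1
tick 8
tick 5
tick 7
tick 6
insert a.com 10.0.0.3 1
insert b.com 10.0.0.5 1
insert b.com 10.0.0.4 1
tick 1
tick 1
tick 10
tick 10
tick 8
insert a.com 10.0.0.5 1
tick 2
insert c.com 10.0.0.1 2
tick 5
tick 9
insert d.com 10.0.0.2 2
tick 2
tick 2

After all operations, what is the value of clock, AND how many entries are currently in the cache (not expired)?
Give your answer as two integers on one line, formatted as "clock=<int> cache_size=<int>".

Answer: clock=96 cache_size=0

Derivation:
Op 1: insert c.com -> 10.0.0.2 (expiry=0+1=1). clock=0
Op 2: insert c.com -> 10.0.0.3 (expiry=0+1=1). clock=0
Op 3: tick 7 -> clock=7. purged={c.com}
Op 4: insert d.com -> 10.0.0.5 (expiry=7+1=8). clock=7
Op 5: tick 9 -> clock=16. purged={d.com}
Op 6: tick 4 -> clock=20.
Op 7: insert b.com -> 10.0.0.3 (expiry=20+2=22). clock=20
Op 8: insert b.com -> 10.0.0.1 (expiry=20+1=21). clock=20
Op 9: insert d.com -> 10.0.0.4 (expiry=20+1=21). clock=20
Op 10: tick 8 -> clock=28. purged={b.com,d.com}
Op 11: tick 5 -> clock=33.
Op 12: tick 7 -> clock=40.
Op 13: tick 6 -> clock=46.
Op 14: insert a.com -> 10.0.0.3 (expiry=46+1=47). clock=46
Op 15: insert b.com -> 10.0.0.5 (expiry=46+1=47). clock=46
Op 16: insert b.com -> 10.0.0.4 (expiry=46+1=47). clock=46
Op 17: tick 1 -> clock=47. purged={a.com,b.com}
Op 18: tick 1 -> clock=48.
Op 19: tick 10 -> clock=58.
Op 20: tick 10 -> clock=68.
Op 21: tick 8 -> clock=76.
Op 22: insert a.com -> 10.0.0.5 (expiry=76+1=77). clock=76
Op 23: tick 2 -> clock=78. purged={a.com}
Op 24: insert c.com -> 10.0.0.1 (expiry=78+2=80). clock=78
Op 25: tick 5 -> clock=83. purged={c.com}
Op 26: tick 9 -> clock=92.
Op 27: insert d.com -> 10.0.0.2 (expiry=92+2=94). clock=92
Op 28: tick 2 -> clock=94. purged={d.com}
Op 29: tick 2 -> clock=96.
Final clock = 96
Final cache (unexpired): {} -> size=0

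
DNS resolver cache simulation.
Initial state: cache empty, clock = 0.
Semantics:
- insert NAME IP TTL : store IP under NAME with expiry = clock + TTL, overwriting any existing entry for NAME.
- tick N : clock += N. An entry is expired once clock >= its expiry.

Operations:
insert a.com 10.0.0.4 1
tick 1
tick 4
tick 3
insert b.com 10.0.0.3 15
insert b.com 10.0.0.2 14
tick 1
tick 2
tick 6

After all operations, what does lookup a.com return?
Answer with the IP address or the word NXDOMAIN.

Answer: NXDOMAIN

Derivation:
Op 1: insert a.com -> 10.0.0.4 (expiry=0+1=1). clock=0
Op 2: tick 1 -> clock=1. purged={a.com}
Op 3: tick 4 -> clock=5.
Op 4: tick 3 -> clock=8.
Op 5: insert b.com -> 10.0.0.3 (expiry=8+15=23). clock=8
Op 6: insert b.com -> 10.0.0.2 (expiry=8+14=22). clock=8
Op 7: tick 1 -> clock=9.
Op 8: tick 2 -> clock=11.
Op 9: tick 6 -> clock=17.
lookup a.com: not in cache (expired or never inserted)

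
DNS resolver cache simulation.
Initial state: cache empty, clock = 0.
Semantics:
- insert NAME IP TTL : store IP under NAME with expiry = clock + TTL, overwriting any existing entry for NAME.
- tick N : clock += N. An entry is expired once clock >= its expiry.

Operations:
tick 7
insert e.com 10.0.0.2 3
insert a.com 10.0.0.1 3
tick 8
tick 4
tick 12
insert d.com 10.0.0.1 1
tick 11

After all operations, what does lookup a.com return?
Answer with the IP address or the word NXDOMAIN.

Answer: NXDOMAIN

Derivation:
Op 1: tick 7 -> clock=7.
Op 2: insert e.com -> 10.0.0.2 (expiry=7+3=10). clock=7
Op 3: insert a.com -> 10.0.0.1 (expiry=7+3=10). clock=7
Op 4: tick 8 -> clock=15. purged={a.com,e.com}
Op 5: tick 4 -> clock=19.
Op 6: tick 12 -> clock=31.
Op 7: insert d.com -> 10.0.0.1 (expiry=31+1=32). clock=31
Op 8: tick 11 -> clock=42. purged={d.com}
lookup a.com: not in cache (expired or never inserted)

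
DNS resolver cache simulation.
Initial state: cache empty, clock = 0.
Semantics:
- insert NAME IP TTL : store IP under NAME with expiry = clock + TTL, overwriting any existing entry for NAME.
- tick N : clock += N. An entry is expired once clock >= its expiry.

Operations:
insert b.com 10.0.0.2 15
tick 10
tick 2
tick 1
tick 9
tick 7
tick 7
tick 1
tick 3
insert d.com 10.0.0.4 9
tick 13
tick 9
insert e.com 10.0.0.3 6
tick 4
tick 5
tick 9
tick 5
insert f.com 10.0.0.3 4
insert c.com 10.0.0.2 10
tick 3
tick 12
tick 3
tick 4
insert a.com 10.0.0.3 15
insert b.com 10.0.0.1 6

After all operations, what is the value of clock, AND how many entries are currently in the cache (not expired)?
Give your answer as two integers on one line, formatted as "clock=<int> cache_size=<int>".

Op 1: insert b.com -> 10.0.0.2 (expiry=0+15=15). clock=0
Op 2: tick 10 -> clock=10.
Op 3: tick 2 -> clock=12.
Op 4: tick 1 -> clock=13.
Op 5: tick 9 -> clock=22. purged={b.com}
Op 6: tick 7 -> clock=29.
Op 7: tick 7 -> clock=36.
Op 8: tick 1 -> clock=37.
Op 9: tick 3 -> clock=40.
Op 10: insert d.com -> 10.0.0.4 (expiry=40+9=49). clock=40
Op 11: tick 13 -> clock=53. purged={d.com}
Op 12: tick 9 -> clock=62.
Op 13: insert e.com -> 10.0.0.3 (expiry=62+6=68). clock=62
Op 14: tick 4 -> clock=66.
Op 15: tick 5 -> clock=71. purged={e.com}
Op 16: tick 9 -> clock=80.
Op 17: tick 5 -> clock=85.
Op 18: insert f.com -> 10.0.0.3 (expiry=85+4=89). clock=85
Op 19: insert c.com -> 10.0.0.2 (expiry=85+10=95). clock=85
Op 20: tick 3 -> clock=88.
Op 21: tick 12 -> clock=100. purged={c.com,f.com}
Op 22: tick 3 -> clock=103.
Op 23: tick 4 -> clock=107.
Op 24: insert a.com -> 10.0.0.3 (expiry=107+15=122). clock=107
Op 25: insert b.com -> 10.0.0.1 (expiry=107+6=113). clock=107
Final clock = 107
Final cache (unexpired): {a.com,b.com} -> size=2

Answer: clock=107 cache_size=2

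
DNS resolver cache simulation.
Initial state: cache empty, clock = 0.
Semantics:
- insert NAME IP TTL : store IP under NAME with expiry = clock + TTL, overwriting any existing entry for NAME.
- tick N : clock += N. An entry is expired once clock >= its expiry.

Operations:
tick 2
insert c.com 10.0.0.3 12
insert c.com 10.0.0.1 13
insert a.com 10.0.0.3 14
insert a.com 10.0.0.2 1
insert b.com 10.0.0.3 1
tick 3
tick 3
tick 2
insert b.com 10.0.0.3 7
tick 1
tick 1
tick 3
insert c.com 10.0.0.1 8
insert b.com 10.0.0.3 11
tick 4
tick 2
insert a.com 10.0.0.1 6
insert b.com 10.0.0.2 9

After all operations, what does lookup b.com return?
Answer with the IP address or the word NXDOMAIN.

Op 1: tick 2 -> clock=2.
Op 2: insert c.com -> 10.0.0.3 (expiry=2+12=14). clock=2
Op 3: insert c.com -> 10.0.0.1 (expiry=2+13=15). clock=2
Op 4: insert a.com -> 10.0.0.3 (expiry=2+14=16). clock=2
Op 5: insert a.com -> 10.0.0.2 (expiry=2+1=3). clock=2
Op 6: insert b.com -> 10.0.0.3 (expiry=2+1=3). clock=2
Op 7: tick 3 -> clock=5. purged={a.com,b.com}
Op 8: tick 3 -> clock=8.
Op 9: tick 2 -> clock=10.
Op 10: insert b.com -> 10.0.0.3 (expiry=10+7=17). clock=10
Op 11: tick 1 -> clock=11.
Op 12: tick 1 -> clock=12.
Op 13: tick 3 -> clock=15. purged={c.com}
Op 14: insert c.com -> 10.0.0.1 (expiry=15+8=23). clock=15
Op 15: insert b.com -> 10.0.0.3 (expiry=15+11=26). clock=15
Op 16: tick 4 -> clock=19.
Op 17: tick 2 -> clock=21.
Op 18: insert a.com -> 10.0.0.1 (expiry=21+6=27). clock=21
Op 19: insert b.com -> 10.0.0.2 (expiry=21+9=30). clock=21
lookup b.com: present, ip=10.0.0.2 expiry=30 > clock=21

Answer: 10.0.0.2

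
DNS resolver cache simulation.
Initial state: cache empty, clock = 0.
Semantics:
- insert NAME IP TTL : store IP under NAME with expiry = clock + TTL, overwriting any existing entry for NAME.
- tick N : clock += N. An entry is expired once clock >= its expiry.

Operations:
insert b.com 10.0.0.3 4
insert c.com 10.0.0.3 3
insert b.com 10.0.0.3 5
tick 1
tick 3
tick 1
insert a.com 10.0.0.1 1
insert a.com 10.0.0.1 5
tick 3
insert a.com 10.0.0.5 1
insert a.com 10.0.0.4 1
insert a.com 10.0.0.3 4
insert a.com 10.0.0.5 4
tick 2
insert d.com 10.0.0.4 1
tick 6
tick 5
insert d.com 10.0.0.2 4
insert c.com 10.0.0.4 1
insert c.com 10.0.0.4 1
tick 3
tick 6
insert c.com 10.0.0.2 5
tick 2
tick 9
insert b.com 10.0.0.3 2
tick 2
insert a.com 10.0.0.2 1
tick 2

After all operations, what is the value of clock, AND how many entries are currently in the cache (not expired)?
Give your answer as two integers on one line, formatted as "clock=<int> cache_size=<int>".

Answer: clock=45 cache_size=0

Derivation:
Op 1: insert b.com -> 10.0.0.3 (expiry=0+4=4). clock=0
Op 2: insert c.com -> 10.0.0.3 (expiry=0+3=3). clock=0
Op 3: insert b.com -> 10.0.0.3 (expiry=0+5=5). clock=0
Op 4: tick 1 -> clock=1.
Op 5: tick 3 -> clock=4. purged={c.com}
Op 6: tick 1 -> clock=5. purged={b.com}
Op 7: insert a.com -> 10.0.0.1 (expiry=5+1=6). clock=5
Op 8: insert a.com -> 10.0.0.1 (expiry=5+5=10). clock=5
Op 9: tick 3 -> clock=8.
Op 10: insert a.com -> 10.0.0.5 (expiry=8+1=9). clock=8
Op 11: insert a.com -> 10.0.0.4 (expiry=8+1=9). clock=8
Op 12: insert a.com -> 10.0.0.3 (expiry=8+4=12). clock=8
Op 13: insert a.com -> 10.0.0.5 (expiry=8+4=12). clock=8
Op 14: tick 2 -> clock=10.
Op 15: insert d.com -> 10.0.0.4 (expiry=10+1=11). clock=10
Op 16: tick 6 -> clock=16. purged={a.com,d.com}
Op 17: tick 5 -> clock=21.
Op 18: insert d.com -> 10.0.0.2 (expiry=21+4=25). clock=21
Op 19: insert c.com -> 10.0.0.4 (expiry=21+1=22). clock=21
Op 20: insert c.com -> 10.0.0.4 (expiry=21+1=22). clock=21
Op 21: tick 3 -> clock=24. purged={c.com}
Op 22: tick 6 -> clock=30. purged={d.com}
Op 23: insert c.com -> 10.0.0.2 (expiry=30+5=35). clock=30
Op 24: tick 2 -> clock=32.
Op 25: tick 9 -> clock=41. purged={c.com}
Op 26: insert b.com -> 10.0.0.3 (expiry=41+2=43). clock=41
Op 27: tick 2 -> clock=43. purged={b.com}
Op 28: insert a.com -> 10.0.0.2 (expiry=43+1=44). clock=43
Op 29: tick 2 -> clock=45. purged={a.com}
Final clock = 45
Final cache (unexpired): {} -> size=0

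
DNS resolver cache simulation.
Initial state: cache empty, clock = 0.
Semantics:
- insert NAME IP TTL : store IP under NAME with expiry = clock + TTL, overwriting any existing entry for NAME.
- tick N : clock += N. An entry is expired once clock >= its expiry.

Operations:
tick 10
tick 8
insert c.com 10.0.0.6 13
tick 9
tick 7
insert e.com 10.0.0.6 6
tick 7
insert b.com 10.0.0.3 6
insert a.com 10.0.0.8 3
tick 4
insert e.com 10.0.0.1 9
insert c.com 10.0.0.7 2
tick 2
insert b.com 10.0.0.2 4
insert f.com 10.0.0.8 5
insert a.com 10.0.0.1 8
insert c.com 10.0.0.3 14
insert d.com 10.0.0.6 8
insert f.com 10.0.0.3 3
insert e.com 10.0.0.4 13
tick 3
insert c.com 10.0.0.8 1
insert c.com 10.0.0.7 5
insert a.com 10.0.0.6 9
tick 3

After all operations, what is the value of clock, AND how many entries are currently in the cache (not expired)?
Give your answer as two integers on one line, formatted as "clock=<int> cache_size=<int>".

Op 1: tick 10 -> clock=10.
Op 2: tick 8 -> clock=18.
Op 3: insert c.com -> 10.0.0.6 (expiry=18+13=31). clock=18
Op 4: tick 9 -> clock=27.
Op 5: tick 7 -> clock=34. purged={c.com}
Op 6: insert e.com -> 10.0.0.6 (expiry=34+6=40). clock=34
Op 7: tick 7 -> clock=41. purged={e.com}
Op 8: insert b.com -> 10.0.0.3 (expiry=41+6=47). clock=41
Op 9: insert a.com -> 10.0.0.8 (expiry=41+3=44). clock=41
Op 10: tick 4 -> clock=45. purged={a.com}
Op 11: insert e.com -> 10.0.0.1 (expiry=45+9=54). clock=45
Op 12: insert c.com -> 10.0.0.7 (expiry=45+2=47). clock=45
Op 13: tick 2 -> clock=47. purged={b.com,c.com}
Op 14: insert b.com -> 10.0.0.2 (expiry=47+4=51). clock=47
Op 15: insert f.com -> 10.0.0.8 (expiry=47+5=52). clock=47
Op 16: insert a.com -> 10.0.0.1 (expiry=47+8=55). clock=47
Op 17: insert c.com -> 10.0.0.3 (expiry=47+14=61). clock=47
Op 18: insert d.com -> 10.0.0.6 (expiry=47+8=55). clock=47
Op 19: insert f.com -> 10.0.0.3 (expiry=47+3=50). clock=47
Op 20: insert e.com -> 10.0.0.4 (expiry=47+13=60). clock=47
Op 21: tick 3 -> clock=50. purged={f.com}
Op 22: insert c.com -> 10.0.0.8 (expiry=50+1=51). clock=50
Op 23: insert c.com -> 10.0.0.7 (expiry=50+5=55). clock=50
Op 24: insert a.com -> 10.0.0.6 (expiry=50+9=59). clock=50
Op 25: tick 3 -> clock=53. purged={b.com}
Final clock = 53
Final cache (unexpired): {a.com,c.com,d.com,e.com} -> size=4

Answer: clock=53 cache_size=4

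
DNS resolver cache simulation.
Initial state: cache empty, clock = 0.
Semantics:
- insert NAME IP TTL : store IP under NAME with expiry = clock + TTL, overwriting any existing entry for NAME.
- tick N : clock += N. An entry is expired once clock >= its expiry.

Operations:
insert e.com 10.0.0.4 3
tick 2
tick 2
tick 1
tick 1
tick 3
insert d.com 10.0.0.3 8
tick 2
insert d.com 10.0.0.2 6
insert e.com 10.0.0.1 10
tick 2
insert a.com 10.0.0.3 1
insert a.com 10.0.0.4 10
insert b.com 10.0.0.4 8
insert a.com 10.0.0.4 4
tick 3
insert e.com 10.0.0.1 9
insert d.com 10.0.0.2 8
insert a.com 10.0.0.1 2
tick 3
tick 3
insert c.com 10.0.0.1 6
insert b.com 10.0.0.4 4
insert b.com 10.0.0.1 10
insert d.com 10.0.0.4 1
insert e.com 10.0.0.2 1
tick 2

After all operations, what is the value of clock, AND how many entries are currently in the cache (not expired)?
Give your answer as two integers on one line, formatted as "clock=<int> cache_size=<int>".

Answer: clock=24 cache_size=2

Derivation:
Op 1: insert e.com -> 10.0.0.4 (expiry=0+3=3). clock=0
Op 2: tick 2 -> clock=2.
Op 3: tick 2 -> clock=4. purged={e.com}
Op 4: tick 1 -> clock=5.
Op 5: tick 1 -> clock=6.
Op 6: tick 3 -> clock=9.
Op 7: insert d.com -> 10.0.0.3 (expiry=9+8=17). clock=9
Op 8: tick 2 -> clock=11.
Op 9: insert d.com -> 10.0.0.2 (expiry=11+6=17). clock=11
Op 10: insert e.com -> 10.0.0.1 (expiry=11+10=21). clock=11
Op 11: tick 2 -> clock=13.
Op 12: insert a.com -> 10.0.0.3 (expiry=13+1=14). clock=13
Op 13: insert a.com -> 10.0.0.4 (expiry=13+10=23). clock=13
Op 14: insert b.com -> 10.0.0.4 (expiry=13+8=21). clock=13
Op 15: insert a.com -> 10.0.0.4 (expiry=13+4=17). clock=13
Op 16: tick 3 -> clock=16.
Op 17: insert e.com -> 10.0.0.1 (expiry=16+9=25). clock=16
Op 18: insert d.com -> 10.0.0.2 (expiry=16+8=24). clock=16
Op 19: insert a.com -> 10.0.0.1 (expiry=16+2=18). clock=16
Op 20: tick 3 -> clock=19. purged={a.com}
Op 21: tick 3 -> clock=22. purged={b.com}
Op 22: insert c.com -> 10.0.0.1 (expiry=22+6=28). clock=22
Op 23: insert b.com -> 10.0.0.4 (expiry=22+4=26). clock=22
Op 24: insert b.com -> 10.0.0.1 (expiry=22+10=32). clock=22
Op 25: insert d.com -> 10.0.0.4 (expiry=22+1=23). clock=22
Op 26: insert e.com -> 10.0.0.2 (expiry=22+1=23). clock=22
Op 27: tick 2 -> clock=24. purged={d.com,e.com}
Final clock = 24
Final cache (unexpired): {b.com,c.com} -> size=2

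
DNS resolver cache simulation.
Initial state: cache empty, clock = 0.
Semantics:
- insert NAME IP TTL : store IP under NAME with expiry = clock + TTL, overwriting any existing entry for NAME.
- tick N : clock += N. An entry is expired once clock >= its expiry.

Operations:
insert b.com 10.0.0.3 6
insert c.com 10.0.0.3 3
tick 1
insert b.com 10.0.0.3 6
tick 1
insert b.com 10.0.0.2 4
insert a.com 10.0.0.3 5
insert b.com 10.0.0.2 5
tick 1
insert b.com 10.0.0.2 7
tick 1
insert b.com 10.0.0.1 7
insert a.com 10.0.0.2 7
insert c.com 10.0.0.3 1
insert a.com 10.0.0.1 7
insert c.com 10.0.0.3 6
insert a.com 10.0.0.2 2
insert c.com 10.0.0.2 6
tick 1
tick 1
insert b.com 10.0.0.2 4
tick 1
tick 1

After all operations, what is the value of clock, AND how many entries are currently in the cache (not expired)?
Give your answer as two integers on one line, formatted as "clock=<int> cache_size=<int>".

Answer: clock=8 cache_size=2

Derivation:
Op 1: insert b.com -> 10.0.0.3 (expiry=0+6=6). clock=0
Op 2: insert c.com -> 10.0.0.3 (expiry=0+3=3). clock=0
Op 3: tick 1 -> clock=1.
Op 4: insert b.com -> 10.0.0.3 (expiry=1+6=7). clock=1
Op 5: tick 1 -> clock=2.
Op 6: insert b.com -> 10.0.0.2 (expiry=2+4=6). clock=2
Op 7: insert a.com -> 10.0.0.3 (expiry=2+5=7). clock=2
Op 8: insert b.com -> 10.0.0.2 (expiry=2+5=7). clock=2
Op 9: tick 1 -> clock=3. purged={c.com}
Op 10: insert b.com -> 10.0.0.2 (expiry=3+7=10). clock=3
Op 11: tick 1 -> clock=4.
Op 12: insert b.com -> 10.0.0.1 (expiry=4+7=11). clock=4
Op 13: insert a.com -> 10.0.0.2 (expiry=4+7=11). clock=4
Op 14: insert c.com -> 10.0.0.3 (expiry=4+1=5). clock=4
Op 15: insert a.com -> 10.0.0.1 (expiry=4+7=11). clock=4
Op 16: insert c.com -> 10.0.0.3 (expiry=4+6=10). clock=4
Op 17: insert a.com -> 10.0.0.2 (expiry=4+2=6). clock=4
Op 18: insert c.com -> 10.0.0.2 (expiry=4+6=10). clock=4
Op 19: tick 1 -> clock=5.
Op 20: tick 1 -> clock=6. purged={a.com}
Op 21: insert b.com -> 10.0.0.2 (expiry=6+4=10). clock=6
Op 22: tick 1 -> clock=7.
Op 23: tick 1 -> clock=8.
Final clock = 8
Final cache (unexpired): {b.com,c.com} -> size=2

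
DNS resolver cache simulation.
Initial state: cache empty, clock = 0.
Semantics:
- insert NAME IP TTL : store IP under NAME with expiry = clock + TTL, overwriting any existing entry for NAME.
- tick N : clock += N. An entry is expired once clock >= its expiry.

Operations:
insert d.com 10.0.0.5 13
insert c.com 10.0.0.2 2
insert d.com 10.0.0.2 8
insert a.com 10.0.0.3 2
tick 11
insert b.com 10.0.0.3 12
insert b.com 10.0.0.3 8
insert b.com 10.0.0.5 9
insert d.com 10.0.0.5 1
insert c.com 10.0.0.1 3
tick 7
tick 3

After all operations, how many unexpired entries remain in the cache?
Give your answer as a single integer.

Answer: 0

Derivation:
Op 1: insert d.com -> 10.0.0.5 (expiry=0+13=13). clock=0
Op 2: insert c.com -> 10.0.0.2 (expiry=0+2=2). clock=0
Op 3: insert d.com -> 10.0.0.2 (expiry=0+8=8). clock=0
Op 4: insert a.com -> 10.0.0.3 (expiry=0+2=2). clock=0
Op 5: tick 11 -> clock=11. purged={a.com,c.com,d.com}
Op 6: insert b.com -> 10.0.0.3 (expiry=11+12=23). clock=11
Op 7: insert b.com -> 10.0.0.3 (expiry=11+8=19). clock=11
Op 8: insert b.com -> 10.0.0.5 (expiry=11+9=20). clock=11
Op 9: insert d.com -> 10.0.0.5 (expiry=11+1=12). clock=11
Op 10: insert c.com -> 10.0.0.1 (expiry=11+3=14). clock=11
Op 11: tick 7 -> clock=18. purged={c.com,d.com}
Op 12: tick 3 -> clock=21. purged={b.com}
Final cache (unexpired): {} -> size=0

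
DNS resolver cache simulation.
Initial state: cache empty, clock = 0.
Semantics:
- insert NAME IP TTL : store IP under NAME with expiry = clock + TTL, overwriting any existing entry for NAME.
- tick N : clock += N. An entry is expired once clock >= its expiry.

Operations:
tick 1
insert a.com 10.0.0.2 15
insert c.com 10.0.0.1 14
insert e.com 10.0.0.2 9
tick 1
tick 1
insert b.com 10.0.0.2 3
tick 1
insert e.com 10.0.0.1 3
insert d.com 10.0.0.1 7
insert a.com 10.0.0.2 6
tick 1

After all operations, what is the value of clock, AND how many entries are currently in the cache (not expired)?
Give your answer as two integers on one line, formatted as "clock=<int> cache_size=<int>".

Op 1: tick 1 -> clock=1.
Op 2: insert a.com -> 10.0.0.2 (expiry=1+15=16). clock=1
Op 3: insert c.com -> 10.0.0.1 (expiry=1+14=15). clock=1
Op 4: insert e.com -> 10.0.0.2 (expiry=1+9=10). clock=1
Op 5: tick 1 -> clock=2.
Op 6: tick 1 -> clock=3.
Op 7: insert b.com -> 10.0.0.2 (expiry=3+3=6). clock=3
Op 8: tick 1 -> clock=4.
Op 9: insert e.com -> 10.0.0.1 (expiry=4+3=7). clock=4
Op 10: insert d.com -> 10.0.0.1 (expiry=4+7=11). clock=4
Op 11: insert a.com -> 10.0.0.2 (expiry=4+6=10). clock=4
Op 12: tick 1 -> clock=5.
Final clock = 5
Final cache (unexpired): {a.com,b.com,c.com,d.com,e.com} -> size=5

Answer: clock=5 cache_size=5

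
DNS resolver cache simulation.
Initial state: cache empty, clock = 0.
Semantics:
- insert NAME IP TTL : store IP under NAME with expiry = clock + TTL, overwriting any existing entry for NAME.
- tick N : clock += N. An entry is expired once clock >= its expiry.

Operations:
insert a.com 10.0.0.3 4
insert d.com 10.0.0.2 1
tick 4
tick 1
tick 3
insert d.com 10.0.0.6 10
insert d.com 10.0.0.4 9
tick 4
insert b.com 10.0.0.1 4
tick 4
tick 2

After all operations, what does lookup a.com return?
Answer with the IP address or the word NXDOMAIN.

Op 1: insert a.com -> 10.0.0.3 (expiry=0+4=4). clock=0
Op 2: insert d.com -> 10.0.0.2 (expiry=0+1=1). clock=0
Op 3: tick 4 -> clock=4. purged={a.com,d.com}
Op 4: tick 1 -> clock=5.
Op 5: tick 3 -> clock=8.
Op 6: insert d.com -> 10.0.0.6 (expiry=8+10=18). clock=8
Op 7: insert d.com -> 10.0.0.4 (expiry=8+9=17). clock=8
Op 8: tick 4 -> clock=12.
Op 9: insert b.com -> 10.0.0.1 (expiry=12+4=16). clock=12
Op 10: tick 4 -> clock=16. purged={b.com}
Op 11: tick 2 -> clock=18. purged={d.com}
lookup a.com: not in cache (expired or never inserted)

Answer: NXDOMAIN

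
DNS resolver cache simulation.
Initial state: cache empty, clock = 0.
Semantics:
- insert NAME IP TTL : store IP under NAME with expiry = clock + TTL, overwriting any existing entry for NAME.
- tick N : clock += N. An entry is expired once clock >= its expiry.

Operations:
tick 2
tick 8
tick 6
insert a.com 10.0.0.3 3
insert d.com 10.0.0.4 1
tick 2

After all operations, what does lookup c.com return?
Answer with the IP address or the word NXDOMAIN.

Op 1: tick 2 -> clock=2.
Op 2: tick 8 -> clock=10.
Op 3: tick 6 -> clock=16.
Op 4: insert a.com -> 10.0.0.3 (expiry=16+3=19). clock=16
Op 5: insert d.com -> 10.0.0.4 (expiry=16+1=17). clock=16
Op 6: tick 2 -> clock=18. purged={d.com}
lookup c.com: not in cache (expired or never inserted)

Answer: NXDOMAIN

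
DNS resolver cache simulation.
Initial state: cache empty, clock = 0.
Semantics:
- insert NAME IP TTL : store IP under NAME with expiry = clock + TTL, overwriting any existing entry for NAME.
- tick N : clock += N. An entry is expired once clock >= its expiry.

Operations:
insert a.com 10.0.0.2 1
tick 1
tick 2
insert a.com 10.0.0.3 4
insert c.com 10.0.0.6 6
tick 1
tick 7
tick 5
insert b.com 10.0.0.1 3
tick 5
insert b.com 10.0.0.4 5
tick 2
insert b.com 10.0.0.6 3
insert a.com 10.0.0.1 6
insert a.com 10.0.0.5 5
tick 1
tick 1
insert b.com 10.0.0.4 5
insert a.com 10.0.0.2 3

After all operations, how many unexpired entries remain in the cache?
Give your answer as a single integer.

Answer: 2

Derivation:
Op 1: insert a.com -> 10.0.0.2 (expiry=0+1=1). clock=0
Op 2: tick 1 -> clock=1. purged={a.com}
Op 3: tick 2 -> clock=3.
Op 4: insert a.com -> 10.0.0.3 (expiry=3+4=7). clock=3
Op 5: insert c.com -> 10.0.0.6 (expiry=3+6=9). clock=3
Op 6: tick 1 -> clock=4.
Op 7: tick 7 -> clock=11. purged={a.com,c.com}
Op 8: tick 5 -> clock=16.
Op 9: insert b.com -> 10.0.0.1 (expiry=16+3=19). clock=16
Op 10: tick 5 -> clock=21. purged={b.com}
Op 11: insert b.com -> 10.0.0.4 (expiry=21+5=26). clock=21
Op 12: tick 2 -> clock=23.
Op 13: insert b.com -> 10.0.0.6 (expiry=23+3=26). clock=23
Op 14: insert a.com -> 10.0.0.1 (expiry=23+6=29). clock=23
Op 15: insert a.com -> 10.0.0.5 (expiry=23+5=28). clock=23
Op 16: tick 1 -> clock=24.
Op 17: tick 1 -> clock=25.
Op 18: insert b.com -> 10.0.0.4 (expiry=25+5=30). clock=25
Op 19: insert a.com -> 10.0.0.2 (expiry=25+3=28). clock=25
Final cache (unexpired): {a.com,b.com} -> size=2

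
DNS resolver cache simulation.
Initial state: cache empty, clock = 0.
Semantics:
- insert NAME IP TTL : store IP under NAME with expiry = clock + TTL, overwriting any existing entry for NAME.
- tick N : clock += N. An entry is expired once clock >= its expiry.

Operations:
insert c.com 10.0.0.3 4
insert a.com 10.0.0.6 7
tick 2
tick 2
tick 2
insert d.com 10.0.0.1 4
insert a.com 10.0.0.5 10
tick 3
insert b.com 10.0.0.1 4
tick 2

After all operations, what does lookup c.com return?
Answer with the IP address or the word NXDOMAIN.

Answer: NXDOMAIN

Derivation:
Op 1: insert c.com -> 10.0.0.3 (expiry=0+4=4). clock=0
Op 2: insert a.com -> 10.0.0.6 (expiry=0+7=7). clock=0
Op 3: tick 2 -> clock=2.
Op 4: tick 2 -> clock=4. purged={c.com}
Op 5: tick 2 -> clock=6.
Op 6: insert d.com -> 10.0.0.1 (expiry=6+4=10). clock=6
Op 7: insert a.com -> 10.0.0.5 (expiry=6+10=16). clock=6
Op 8: tick 3 -> clock=9.
Op 9: insert b.com -> 10.0.0.1 (expiry=9+4=13). clock=9
Op 10: tick 2 -> clock=11. purged={d.com}
lookup c.com: not in cache (expired or never inserted)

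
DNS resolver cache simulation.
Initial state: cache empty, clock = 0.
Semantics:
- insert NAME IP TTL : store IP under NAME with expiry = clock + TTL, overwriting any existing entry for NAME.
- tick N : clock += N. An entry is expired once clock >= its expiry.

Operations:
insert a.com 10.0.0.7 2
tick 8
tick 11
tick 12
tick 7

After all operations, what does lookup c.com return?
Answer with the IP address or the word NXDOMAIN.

Op 1: insert a.com -> 10.0.0.7 (expiry=0+2=2). clock=0
Op 2: tick 8 -> clock=8. purged={a.com}
Op 3: tick 11 -> clock=19.
Op 4: tick 12 -> clock=31.
Op 5: tick 7 -> clock=38.
lookup c.com: not in cache (expired or never inserted)

Answer: NXDOMAIN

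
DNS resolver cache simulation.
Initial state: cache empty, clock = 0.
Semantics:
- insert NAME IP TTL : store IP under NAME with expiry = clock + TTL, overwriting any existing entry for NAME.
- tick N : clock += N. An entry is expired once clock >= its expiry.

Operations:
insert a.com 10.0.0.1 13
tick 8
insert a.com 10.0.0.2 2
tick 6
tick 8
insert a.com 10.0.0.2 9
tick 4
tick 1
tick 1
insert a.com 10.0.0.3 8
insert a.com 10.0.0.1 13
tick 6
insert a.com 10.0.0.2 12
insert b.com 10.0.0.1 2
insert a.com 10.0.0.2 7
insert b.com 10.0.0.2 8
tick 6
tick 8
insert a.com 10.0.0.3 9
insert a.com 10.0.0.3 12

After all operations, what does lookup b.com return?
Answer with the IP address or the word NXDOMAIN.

Op 1: insert a.com -> 10.0.0.1 (expiry=0+13=13). clock=0
Op 2: tick 8 -> clock=8.
Op 3: insert a.com -> 10.0.0.2 (expiry=8+2=10). clock=8
Op 4: tick 6 -> clock=14. purged={a.com}
Op 5: tick 8 -> clock=22.
Op 6: insert a.com -> 10.0.0.2 (expiry=22+9=31). clock=22
Op 7: tick 4 -> clock=26.
Op 8: tick 1 -> clock=27.
Op 9: tick 1 -> clock=28.
Op 10: insert a.com -> 10.0.0.3 (expiry=28+8=36). clock=28
Op 11: insert a.com -> 10.0.0.1 (expiry=28+13=41). clock=28
Op 12: tick 6 -> clock=34.
Op 13: insert a.com -> 10.0.0.2 (expiry=34+12=46). clock=34
Op 14: insert b.com -> 10.0.0.1 (expiry=34+2=36). clock=34
Op 15: insert a.com -> 10.0.0.2 (expiry=34+7=41). clock=34
Op 16: insert b.com -> 10.0.0.2 (expiry=34+8=42). clock=34
Op 17: tick 6 -> clock=40.
Op 18: tick 8 -> clock=48. purged={a.com,b.com}
Op 19: insert a.com -> 10.0.0.3 (expiry=48+9=57). clock=48
Op 20: insert a.com -> 10.0.0.3 (expiry=48+12=60). clock=48
lookup b.com: not in cache (expired or never inserted)

Answer: NXDOMAIN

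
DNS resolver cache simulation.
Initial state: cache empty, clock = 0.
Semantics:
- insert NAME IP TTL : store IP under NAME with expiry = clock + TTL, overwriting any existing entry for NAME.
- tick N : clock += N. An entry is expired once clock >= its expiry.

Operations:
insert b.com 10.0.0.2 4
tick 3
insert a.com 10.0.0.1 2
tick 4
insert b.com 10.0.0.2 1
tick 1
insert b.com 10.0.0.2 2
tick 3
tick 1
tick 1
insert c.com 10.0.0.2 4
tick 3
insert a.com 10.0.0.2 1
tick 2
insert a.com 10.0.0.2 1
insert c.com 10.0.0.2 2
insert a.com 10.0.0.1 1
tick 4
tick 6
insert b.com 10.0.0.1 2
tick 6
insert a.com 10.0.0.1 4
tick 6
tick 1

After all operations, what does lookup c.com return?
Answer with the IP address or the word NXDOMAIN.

Answer: NXDOMAIN

Derivation:
Op 1: insert b.com -> 10.0.0.2 (expiry=0+4=4). clock=0
Op 2: tick 3 -> clock=3.
Op 3: insert a.com -> 10.0.0.1 (expiry=3+2=5). clock=3
Op 4: tick 4 -> clock=7. purged={a.com,b.com}
Op 5: insert b.com -> 10.0.0.2 (expiry=7+1=8). clock=7
Op 6: tick 1 -> clock=8. purged={b.com}
Op 7: insert b.com -> 10.0.0.2 (expiry=8+2=10). clock=8
Op 8: tick 3 -> clock=11. purged={b.com}
Op 9: tick 1 -> clock=12.
Op 10: tick 1 -> clock=13.
Op 11: insert c.com -> 10.0.0.2 (expiry=13+4=17). clock=13
Op 12: tick 3 -> clock=16.
Op 13: insert a.com -> 10.0.0.2 (expiry=16+1=17). clock=16
Op 14: tick 2 -> clock=18. purged={a.com,c.com}
Op 15: insert a.com -> 10.0.0.2 (expiry=18+1=19). clock=18
Op 16: insert c.com -> 10.0.0.2 (expiry=18+2=20). clock=18
Op 17: insert a.com -> 10.0.0.1 (expiry=18+1=19). clock=18
Op 18: tick 4 -> clock=22. purged={a.com,c.com}
Op 19: tick 6 -> clock=28.
Op 20: insert b.com -> 10.0.0.1 (expiry=28+2=30). clock=28
Op 21: tick 6 -> clock=34. purged={b.com}
Op 22: insert a.com -> 10.0.0.1 (expiry=34+4=38). clock=34
Op 23: tick 6 -> clock=40. purged={a.com}
Op 24: tick 1 -> clock=41.
lookup c.com: not in cache (expired or never inserted)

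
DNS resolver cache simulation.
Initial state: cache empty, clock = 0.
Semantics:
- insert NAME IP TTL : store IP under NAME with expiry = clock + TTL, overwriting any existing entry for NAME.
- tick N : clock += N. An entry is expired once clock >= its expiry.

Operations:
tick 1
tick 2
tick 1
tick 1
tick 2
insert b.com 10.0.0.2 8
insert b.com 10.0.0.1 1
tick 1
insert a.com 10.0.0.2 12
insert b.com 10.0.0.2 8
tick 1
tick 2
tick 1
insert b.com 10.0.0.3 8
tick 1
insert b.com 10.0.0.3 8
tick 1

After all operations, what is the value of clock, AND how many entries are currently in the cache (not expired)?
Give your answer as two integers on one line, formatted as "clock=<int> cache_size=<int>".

Op 1: tick 1 -> clock=1.
Op 2: tick 2 -> clock=3.
Op 3: tick 1 -> clock=4.
Op 4: tick 1 -> clock=5.
Op 5: tick 2 -> clock=7.
Op 6: insert b.com -> 10.0.0.2 (expiry=7+8=15). clock=7
Op 7: insert b.com -> 10.0.0.1 (expiry=7+1=8). clock=7
Op 8: tick 1 -> clock=8. purged={b.com}
Op 9: insert a.com -> 10.0.0.2 (expiry=8+12=20). clock=8
Op 10: insert b.com -> 10.0.0.2 (expiry=8+8=16). clock=8
Op 11: tick 1 -> clock=9.
Op 12: tick 2 -> clock=11.
Op 13: tick 1 -> clock=12.
Op 14: insert b.com -> 10.0.0.3 (expiry=12+8=20). clock=12
Op 15: tick 1 -> clock=13.
Op 16: insert b.com -> 10.0.0.3 (expiry=13+8=21). clock=13
Op 17: tick 1 -> clock=14.
Final clock = 14
Final cache (unexpired): {a.com,b.com} -> size=2

Answer: clock=14 cache_size=2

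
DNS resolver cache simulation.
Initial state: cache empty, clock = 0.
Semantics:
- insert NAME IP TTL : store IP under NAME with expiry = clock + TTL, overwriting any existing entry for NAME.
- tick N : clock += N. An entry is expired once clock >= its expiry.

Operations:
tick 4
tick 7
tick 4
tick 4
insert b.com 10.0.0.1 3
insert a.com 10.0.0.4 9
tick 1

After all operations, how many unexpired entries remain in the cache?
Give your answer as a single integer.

Answer: 2

Derivation:
Op 1: tick 4 -> clock=4.
Op 2: tick 7 -> clock=11.
Op 3: tick 4 -> clock=15.
Op 4: tick 4 -> clock=19.
Op 5: insert b.com -> 10.0.0.1 (expiry=19+3=22). clock=19
Op 6: insert a.com -> 10.0.0.4 (expiry=19+9=28). clock=19
Op 7: tick 1 -> clock=20.
Final cache (unexpired): {a.com,b.com} -> size=2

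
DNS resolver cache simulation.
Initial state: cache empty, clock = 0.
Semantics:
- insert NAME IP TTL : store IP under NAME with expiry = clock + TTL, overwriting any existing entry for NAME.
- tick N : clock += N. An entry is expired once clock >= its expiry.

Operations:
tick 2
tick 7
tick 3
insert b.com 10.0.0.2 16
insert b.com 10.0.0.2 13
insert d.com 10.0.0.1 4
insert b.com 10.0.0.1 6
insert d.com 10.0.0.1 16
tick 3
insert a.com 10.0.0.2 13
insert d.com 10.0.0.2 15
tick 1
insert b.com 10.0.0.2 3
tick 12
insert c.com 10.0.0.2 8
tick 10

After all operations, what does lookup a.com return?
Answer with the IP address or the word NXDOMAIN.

Op 1: tick 2 -> clock=2.
Op 2: tick 7 -> clock=9.
Op 3: tick 3 -> clock=12.
Op 4: insert b.com -> 10.0.0.2 (expiry=12+16=28). clock=12
Op 5: insert b.com -> 10.0.0.2 (expiry=12+13=25). clock=12
Op 6: insert d.com -> 10.0.0.1 (expiry=12+4=16). clock=12
Op 7: insert b.com -> 10.0.0.1 (expiry=12+6=18). clock=12
Op 8: insert d.com -> 10.0.0.1 (expiry=12+16=28). clock=12
Op 9: tick 3 -> clock=15.
Op 10: insert a.com -> 10.0.0.2 (expiry=15+13=28). clock=15
Op 11: insert d.com -> 10.0.0.2 (expiry=15+15=30). clock=15
Op 12: tick 1 -> clock=16.
Op 13: insert b.com -> 10.0.0.2 (expiry=16+3=19). clock=16
Op 14: tick 12 -> clock=28. purged={a.com,b.com}
Op 15: insert c.com -> 10.0.0.2 (expiry=28+8=36). clock=28
Op 16: tick 10 -> clock=38. purged={c.com,d.com}
lookup a.com: not in cache (expired or never inserted)

Answer: NXDOMAIN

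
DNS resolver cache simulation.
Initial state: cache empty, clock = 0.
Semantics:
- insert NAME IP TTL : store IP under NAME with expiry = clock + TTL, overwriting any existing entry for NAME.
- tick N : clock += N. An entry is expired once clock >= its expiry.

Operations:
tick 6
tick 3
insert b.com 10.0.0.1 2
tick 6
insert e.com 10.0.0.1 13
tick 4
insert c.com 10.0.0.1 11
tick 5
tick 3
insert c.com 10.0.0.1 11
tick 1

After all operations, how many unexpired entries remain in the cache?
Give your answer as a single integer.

Op 1: tick 6 -> clock=6.
Op 2: tick 3 -> clock=9.
Op 3: insert b.com -> 10.0.0.1 (expiry=9+2=11). clock=9
Op 4: tick 6 -> clock=15. purged={b.com}
Op 5: insert e.com -> 10.0.0.1 (expiry=15+13=28). clock=15
Op 6: tick 4 -> clock=19.
Op 7: insert c.com -> 10.0.0.1 (expiry=19+11=30). clock=19
Op 8: tick 5 -> clock=24.
Op 9: tick 3 -> clock=27.
Op 10: insert c.com -> 10.0.0.1 (expiry=27+11=38). clock=27
Op 11: tick 1 -> clock=28. purged={e.com}
Final cache (unexpired): {c.com} -> size=1

Answer: 1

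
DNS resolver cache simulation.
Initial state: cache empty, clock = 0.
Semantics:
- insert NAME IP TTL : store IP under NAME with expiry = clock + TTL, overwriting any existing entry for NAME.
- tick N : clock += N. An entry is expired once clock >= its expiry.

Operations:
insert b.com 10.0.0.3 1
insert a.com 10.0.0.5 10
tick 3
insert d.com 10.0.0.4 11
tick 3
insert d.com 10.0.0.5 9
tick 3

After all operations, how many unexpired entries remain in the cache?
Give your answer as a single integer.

Op 1: insert b.com -> 10.0.0.3 (expiry=0+1=1). clock=0
Op 2: insert a.com -> 10.0.0.5 (expiry=0+10=10). clock=0
Op 3: tick 3 -> clock=3. purged={b.com}
Op 4: insert d.com -> 10.0.0.4 (expiry=3+11=14). clock=3
Op 5: tick 3 -> clock=6.
Op 6: insert d.com -> 10.0.0.5 (expiry=6+9=15). clock=6
Op 7: tick 3 -> clock=9.
Final cache (unexpired): {a.com,d.com} -> size=2

Answer: 2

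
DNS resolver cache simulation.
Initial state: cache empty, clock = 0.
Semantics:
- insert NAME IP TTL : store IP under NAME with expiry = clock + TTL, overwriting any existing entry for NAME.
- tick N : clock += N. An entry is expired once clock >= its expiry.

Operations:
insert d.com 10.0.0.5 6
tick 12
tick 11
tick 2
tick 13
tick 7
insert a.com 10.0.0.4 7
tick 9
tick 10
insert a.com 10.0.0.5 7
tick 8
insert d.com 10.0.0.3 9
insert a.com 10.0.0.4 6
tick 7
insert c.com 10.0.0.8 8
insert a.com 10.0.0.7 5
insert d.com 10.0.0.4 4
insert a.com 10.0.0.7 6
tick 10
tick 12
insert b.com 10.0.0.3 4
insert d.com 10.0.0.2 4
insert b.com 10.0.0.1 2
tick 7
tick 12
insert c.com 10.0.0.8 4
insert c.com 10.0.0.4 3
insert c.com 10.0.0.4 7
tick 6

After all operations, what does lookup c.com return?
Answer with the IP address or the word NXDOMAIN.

Answer: 10.0.0.4

Derivation:
Op 1: insert d.com -> 10.0.0.5 (expiry=0+6=6). clock=0
Op 2: tick 12 -> clock=12. purged={d.com}
Op 3: tick 11 -> clock=23.
Op 4: tick 2 -> clock=25.
Op 5: tick 13 -> clock=38.
Op 6: tick 7 -> clock=45.
Op 7: insert a.com -> 10.0.0.4 (expiry=45+7=52). clock=45
Op 8: tick 9 -> clock=54. purged={a.com}
Op 9: tick 10 -> clock=64.
Op 10: insert a.com -> 10.0.0.5 (expiry=64+7=71). clock=64
Op 11: tick 8 -> clock=72. purged={a.com}
Op 12: insert d.com -> 10.0.0.3 (expiry=72+9=81). clock=72
Op 13: insert a.com -> 10.0.0.4 (expiry=72+6=78). clock=72
Op 14: tick 7 -> clock=79. purged={a.com}
Op 15: insert c.com -> 10.0.0.8 (expiry=79+8=87). clock=79
Op 16: insert a.com -> 10.0.0.7 (expiry=79+5=84). clock=79
Op 17: insert d.com -> 10.0.0.4 (expiry=79+4=83). clock=79
Op 18: insert a.com -> 10.0.0.7 (expiry=79+6=85). clock=79
Op 19: tick 10 -> clock=89. purged={a.com,c.com,d.com}
Op 20: tick 12 -> clock=101.
Op 21: insert b.com -> 10.0.0.3 (expiry=101+4=105). clock=101
Op 22: insert d.com -> 10.0.0.2 (expiry=101+4=105). clock=101
Op 23: insert b.com -> 10.0.0.1 (expiry=101+2=103). clock=101
Op 24: tick 7 -> clock=108. purged={b.com,d.com}
Op 25: tick 12 -> clock=120.
Op 26: insert c.com -> 10.0.0.8 (expiry=120+4=124). clock=120
Op 27: insert c.com -> 10.0.0.4 (expiry=120+3=123). clock=120
Op 28: insert c.com -> 10.0.0.4 (expiry=120+7=127). clock=120
Op 29: tick 6 -> clock=126.
lookup c.com: present, ip=10.0.0.4 expiry=127 > clock=126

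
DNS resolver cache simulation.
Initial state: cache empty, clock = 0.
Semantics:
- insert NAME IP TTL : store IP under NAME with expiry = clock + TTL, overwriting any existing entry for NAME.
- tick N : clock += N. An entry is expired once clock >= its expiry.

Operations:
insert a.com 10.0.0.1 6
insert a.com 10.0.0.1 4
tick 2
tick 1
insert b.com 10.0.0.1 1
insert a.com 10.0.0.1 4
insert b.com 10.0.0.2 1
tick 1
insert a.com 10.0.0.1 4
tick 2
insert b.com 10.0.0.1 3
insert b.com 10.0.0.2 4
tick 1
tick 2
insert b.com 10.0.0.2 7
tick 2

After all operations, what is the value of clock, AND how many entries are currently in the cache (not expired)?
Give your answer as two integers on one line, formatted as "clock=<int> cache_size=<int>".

Op 1: insert a.com -> 10.0.0.1 (expiry=0+6=6). clock=0
Op 2: insert a.com -> 10.0.0.1 (expiry=0+4=4). clock=0
Op 3: tick 2 -> clock=2.
Op 4: tick 1 -> clock=3.
Op 5: insert b.com -> 10.0.0.1 (expiry=3+1=4). clock=3
Op 6: insert a.com -> 10.0.0.1 (expiry=3+4=7). clock=3
Op 7: insert b.com -> 10.0.0.2 (expiry=3+1=4). clock=3
Op 8: tick 1 -> clock=4. purged={b.com}
Op 9: insert a.com -> 10.0.0.1 (expiry=4+4=8). clock=4
Op 10: tick 2 -> clock=6.
Op 11: insert b.com -> 10.0.0.1 (expiry=6+3=9). clock=6
Op 12: insert b.com -> 10.0.0.2 (expiry=6+4=10). clock=6
Op 13: tick 1 -> clock=7.
Op 14: tick 2 -> clock=9. purged={a.com}
Op 15: insert b.com -> 10.0.0.2 (expiry=9+7=16). clock=9
Op 16: tick 2 -> clock=11.
Final clock = 11
Final cache (unexpired): {b.com} -> size=1

Answer: clock=11 cache_size=1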